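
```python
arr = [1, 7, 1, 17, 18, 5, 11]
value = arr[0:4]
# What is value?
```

arr has length 7. The slice arr[0:4] selects indices [0, 1, 2, 3] (0->1, 1->7, 2->1, 3->17), giving [1, 7, 1, 17].

[1, 7, 1, 17]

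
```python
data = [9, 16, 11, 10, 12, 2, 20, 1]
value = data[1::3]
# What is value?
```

data has length 8. The slice data[1::3] selects indices [1, 4, 7] (1->16, 4->12, 7->1), giving [16, 12, 1].

[16, 12, 1]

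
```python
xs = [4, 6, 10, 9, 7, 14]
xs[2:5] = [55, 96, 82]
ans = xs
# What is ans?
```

xs starts as [4, 6, 10, 9, 7, 14] (length 6). The slice xs[2:5] covers indices [2, 3, 4] with values [10, 9, 7]. Replacing that slice with [55, 96, 82] (same length) produces [4, 6, 55, 96, 82, 14].

[4, 6, 55, 96, 82, 14]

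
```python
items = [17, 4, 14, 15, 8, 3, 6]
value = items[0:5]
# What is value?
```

items has length 7. The slice items[0:5] selects indices [0, 1, 2, 3, 4] (0->17, 1->4, 2->14, 3->15, 4->8), giving [17, 4, 14, 15, 8].

[17, 4, 14, 15, 8]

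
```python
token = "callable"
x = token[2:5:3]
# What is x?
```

token has length 8. The slice token[2:5:3] selects indices [2] (2->'l'), giving 'l'.

'l'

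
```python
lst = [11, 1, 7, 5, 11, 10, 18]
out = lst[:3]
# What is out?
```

lst has length 7. The slice lst[:3] selects indices [0, 1, 2] (0->11, 1->1, 2->7), giving [11, 1, 7].

[11, 1, 7]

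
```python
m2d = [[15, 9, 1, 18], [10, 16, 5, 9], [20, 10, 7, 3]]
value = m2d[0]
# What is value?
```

m2d has 3 rows. Row 0 is [15, 9, 1, 18].

[15, 9, 1, 18]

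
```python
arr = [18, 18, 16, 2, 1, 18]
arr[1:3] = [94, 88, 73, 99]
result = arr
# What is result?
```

arr starts as [18, 18, 16, 2, 1, 18] (length 6). The slice arr[1:3] covers indices [1, 2] with values [18, 16]. Replacing that slice with [94, 88, 73, 99] (different length) produces [18, 94, 88, 73, 99, 2, 1, 18].

[18, 94, 88, 73, 99, 2, 1, 18]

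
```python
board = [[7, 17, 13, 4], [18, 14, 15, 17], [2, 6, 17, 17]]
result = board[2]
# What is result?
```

board has 3 rows. Row 2 is [2, 6, 17, 17].

[2, 6, 17, 17]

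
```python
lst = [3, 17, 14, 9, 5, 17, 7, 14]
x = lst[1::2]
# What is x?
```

lst has length 8. The slice lst[1::2] selects indices [1, 3, 5, 7] (1->17, 3->9, 5->17, 7->14), giving [17, 9, 17, 14].

[17, 9, 17, 14]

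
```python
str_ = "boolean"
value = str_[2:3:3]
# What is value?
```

str_ has length 7. The slice str_[2:3:3] selects indices [2] (2->'o'), giving 'o'.

'o'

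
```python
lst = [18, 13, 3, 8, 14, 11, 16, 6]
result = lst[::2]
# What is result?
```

lst has length 8. The slice lst[::2] selects indices [0, 2, 4, 6] (0->18, 2->3, 4->14, 6->16), giving [18, 3, 14, 16].

[18, 3, 14, 16]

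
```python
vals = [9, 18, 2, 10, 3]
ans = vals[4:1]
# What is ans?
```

vals has length 5. The slice vals[4:1] resolves to an empty index range, so the result is [].

[]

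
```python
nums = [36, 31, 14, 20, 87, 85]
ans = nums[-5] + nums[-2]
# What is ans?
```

nums has length 6. Negative index -5 maps to positive index 6 + (-5) = 1. nums[1] = 31.
nums has length 6. Negative index -2 maps to positive index 6 + (-2) = 4. nums[4] = 87.
Sum: 31 + 87 = 118.

118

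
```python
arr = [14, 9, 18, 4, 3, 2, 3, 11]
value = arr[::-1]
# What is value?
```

arr has length 8. The slice arr[::-1] selects indices [7, 6, 5, 4, 3, 2, 1, 0] (7->11, 6->3, 5->2, 4->3, 3->4, 2->18, 1->9, 0->14), giving [11, 3, 2, 3, 4, 18, 9, 14].

[11, 3, 2, 3, 4, 18, 9, 14]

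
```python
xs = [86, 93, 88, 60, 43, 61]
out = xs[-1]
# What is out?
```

xs has length 6. Negative index -1 maps to positive index 6 + (-1) = 5. xs[5] = 61.

61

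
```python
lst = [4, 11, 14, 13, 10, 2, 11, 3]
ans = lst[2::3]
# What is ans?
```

lst has length 8. The slice lst[2::3] selects indices [2, 5] (2->14, 5->2), giving [14, 2].

[14, 2]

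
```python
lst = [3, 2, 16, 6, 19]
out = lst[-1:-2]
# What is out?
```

lst has length 5. The slice lst[-1:-2] resolves to an empty index range, so the result is [].

[]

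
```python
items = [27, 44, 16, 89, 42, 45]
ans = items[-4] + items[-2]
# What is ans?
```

items has length 6. Negative index -4 maps to positive index 6 + (-4) = 2. items[2] = 16.
items has length 6. Negative index -2 maps to positive index 6 + (-2) = 4. items[4] = 42.
Sum: 16 + 42 = 58.

58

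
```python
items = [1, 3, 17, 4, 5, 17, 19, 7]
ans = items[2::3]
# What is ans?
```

items has length 8. The slice items[2::3] selects indices [2, 5] (2->17, 5->17), giving [17, 17].

[17, 17]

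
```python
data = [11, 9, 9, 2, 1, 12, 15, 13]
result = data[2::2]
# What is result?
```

data has length 8. The slice data[2::2] selects indices [2, 4, 6] (2->9, 4->1, 6->15), giving [9, 1, 15].

[9, 1, 15]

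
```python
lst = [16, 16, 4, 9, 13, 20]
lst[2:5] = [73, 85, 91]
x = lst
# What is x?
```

lst starts as [16, 16, 4, 9, 13, 20] (length 6). The slice lst[2:5] covers indices [2, 3, 4] with values [4, 9, 13]. Replacing that slice with [73, 85, 91] (same length) produces [16, 16, 73, 85, 91, 20].

[16, 16, 73, 85, 91, 20]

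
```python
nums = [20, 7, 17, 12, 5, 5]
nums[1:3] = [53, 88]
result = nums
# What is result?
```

nums starts as [20, 7, 17, 12, 5, 5] (length 6). The slice nums[1:3] covers indices [1, 2] with values [7, 17]. Replacing that slice with [53, 88] (same length) produces [20, 53, 88, 12, 5, 5].

[20, 53, 88, 12, 5, 5]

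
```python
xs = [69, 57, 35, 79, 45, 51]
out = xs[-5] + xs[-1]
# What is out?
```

xs has length 6. Negative index -5 maps to positive index 6 + (-5) = 1. xs[1] = 57.
xs has length 6. Negative index -1 maps to positive index 6 + (-1) = 5. xs[5] = 51.
Sum: 57 + 51 = 108.

108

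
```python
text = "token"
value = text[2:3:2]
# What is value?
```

text has length 5. The slice text[2:3:2] selects indices [2] (2->'k'), giving 'k'.

'k'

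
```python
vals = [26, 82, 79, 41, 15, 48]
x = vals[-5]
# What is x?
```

vals has length 6. Negative index -5 maps to positive index 6 + (-5) = 1. vals[1] = 82.

82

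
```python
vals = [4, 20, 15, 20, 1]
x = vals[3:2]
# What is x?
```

vals has length 5. The slice vals[3:2] resolves to an empty index range, so the result is [].

[]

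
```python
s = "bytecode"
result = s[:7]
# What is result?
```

s has length 8. The slice s[:7] selects indices [0, 1, 2, 3, 4, 5, 6] (0->'b', 1->'y', 2->'t', 3->'e', 4->'c', 5->'o', 6->'d'), giving 'bytecod'.

'bytecod'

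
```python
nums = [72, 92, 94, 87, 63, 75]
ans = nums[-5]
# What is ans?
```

nums has length 6. Negative index -5 maps to positive index 6 + (-5) = 1. nums[1] = 92.

92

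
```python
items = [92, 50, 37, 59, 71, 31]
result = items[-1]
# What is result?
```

items has length 6. Negative index -1 maps to positive index 6 + (-1) = 5. items[5] = 31.

31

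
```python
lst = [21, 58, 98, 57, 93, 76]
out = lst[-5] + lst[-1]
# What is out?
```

lst has length 6. Negative index -5 maps to positive index 6 + (-5) = 1. lst[1] = 58.
lst has length 6. Negative index -1 maps to positive index 6 + (-1) = 5. lst[5] = 76.
Sum: 58 + 76 = 134.

134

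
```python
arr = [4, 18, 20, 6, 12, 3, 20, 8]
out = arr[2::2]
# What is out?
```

arr has length 8. The slice arr[2::2] selects indices [2, 4, 6] (2->20, 4->12, 6->20), giving [20, 12, 20].

[20, 12, 20]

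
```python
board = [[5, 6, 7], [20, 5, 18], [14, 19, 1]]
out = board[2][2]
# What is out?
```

board[2] = [14, 19, 1]. Taking column 2 of that row yields 1.

1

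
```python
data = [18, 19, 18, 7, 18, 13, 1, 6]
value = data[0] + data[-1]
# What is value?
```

data has length 8. data[0] = 18.
data has length 8. Negative index -1 maps to positive index 8 + (-1) = 7. data[7] = 6.
Sum: 18 + 6 = 24.

24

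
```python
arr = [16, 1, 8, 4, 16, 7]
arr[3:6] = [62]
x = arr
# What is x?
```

arr starts as [16, 1, 8, 4, 16, 7] (length 6). The slice arr[3:6] covers indices [3, 4, 5] with values [4, 16, 7]. Replacing that slice with [62] (different length) produces [16, 1, 8, 62].

[16, 1, 8, 62]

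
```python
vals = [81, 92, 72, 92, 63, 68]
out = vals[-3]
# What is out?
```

vals has length 6. Negative index -3 maps to positive index 6 + (-3) = 3. vals[3] = 92.

92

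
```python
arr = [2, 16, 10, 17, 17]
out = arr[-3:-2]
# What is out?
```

arr has length 5. The slice arr[-3:-2] selects indices [2] (2->10), giving [10].

[10]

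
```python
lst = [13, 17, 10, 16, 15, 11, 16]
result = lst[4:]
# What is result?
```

lst has length 7. The slice lst[4:] selects indices [4, 5, 6] (4->15, 5->11, 6->16), giving [15, 11, 16].

[15, 11, 16]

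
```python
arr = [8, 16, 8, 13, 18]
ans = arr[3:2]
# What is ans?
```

arr has length 5. The slice arr[3:2] resolves to an empty index range, so the result is [].

[]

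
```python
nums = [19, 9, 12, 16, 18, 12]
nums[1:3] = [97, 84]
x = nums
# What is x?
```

nums starts as [19, 9, 12, 16, 18, 12] (length 6). The slice nums[1:3] covers indices [1, 2] with values [9, 12]. Replacing that slice with [97, 84] (same length) produces [19, 97, 84, 16, 18, 12].

[19, 97, 84, 16, 18, 12]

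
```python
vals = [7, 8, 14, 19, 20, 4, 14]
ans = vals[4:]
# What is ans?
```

vals has length 7. The slice vals[4:] selects indices [4, 5, 6] (4->20, 5->4, 6->14), giving [20, 4, 14].

[20, 4, 14]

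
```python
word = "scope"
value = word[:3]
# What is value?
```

word has length 5. The slice word[:3] selects indices [0, 1, 2] (0->'s', 1->'c', 2->'o'), giving 'sco'.

'sco'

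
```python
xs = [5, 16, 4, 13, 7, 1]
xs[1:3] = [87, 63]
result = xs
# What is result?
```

xs starts as [5, 16, 4, 13, 7, 1] (length 6). The slice xs[1:3] covers indices [1, 2] with values [16, 4]. Replacing that slice with [87, 63] (same length) produces [5, 87, 63, 13, 7, 1].

[5, 87, 63, 13, 7, 1]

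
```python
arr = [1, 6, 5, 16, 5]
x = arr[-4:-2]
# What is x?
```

arr has length 5. The slice arr[-4:-2] selects indices [1, 2] (1->6, 2->5), giving [6, 5].

[6, 5]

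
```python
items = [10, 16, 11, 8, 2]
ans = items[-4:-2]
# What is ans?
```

items has length 5. The slice items[-4:-2] selects indices [1, 2] (1->16, 2->11), giving [16, 11].

[16, 11]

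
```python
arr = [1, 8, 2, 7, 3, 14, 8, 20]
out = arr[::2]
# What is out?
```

arr has length 8. The slice arr[::2] selects indices [0, 2, 4, 6] (0->1, 2->2, 4->3, 6->8), giving [1, 2, 3, 8].

[1, 2, 3, 8]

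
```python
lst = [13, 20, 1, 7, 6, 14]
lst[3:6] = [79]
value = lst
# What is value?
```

lst starts as [13, 20, 1, 7, 6, 14] (length 6). The slice lst[3:6] covers indices [3, 4, 5] with values [7, 6, 14]. Replacing that slice with [79] (different length) produces [13, 20, 1, 79].

[13, 20, 1, 79]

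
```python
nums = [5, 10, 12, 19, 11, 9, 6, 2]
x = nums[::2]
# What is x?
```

nums has length 8. The slice nums[::2] selects indices [0, 2, 4, 6] (0->5, 2->12, 4->11, 6->6), giving [5, 12, 11, 6].

[5, 12, 11, 6]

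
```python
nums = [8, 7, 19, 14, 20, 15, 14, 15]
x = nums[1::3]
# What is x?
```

nums has length 8. The slice nums[1::3] selects indices [1, 4, 7] (1->7, 4->20, 7->15), giving [7, 20, 15].

[7, 20, 15]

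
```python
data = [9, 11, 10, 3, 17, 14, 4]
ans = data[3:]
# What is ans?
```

data has length 7. The slice data[3:] selects indices [3, 4, 5, 6] (3->3, 4->17, 5->14, 6->4), giving [3, 17, 14, 4].

[3, 17, 14, 4]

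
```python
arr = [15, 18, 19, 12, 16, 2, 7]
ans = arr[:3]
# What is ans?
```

arr has length 7. The slice arr[:3] selects indices [0, 1, 2] (0->15, 1->18, 2->19), giving [15, 18, 19].

[15, 18, 19]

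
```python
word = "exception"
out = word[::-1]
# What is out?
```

word has length 9. The slice word[::-1] selects indices [8, 7, 6, 5, 4, 3, 2, 1, 0] (8->'n', 7->'o', 6->'i', 5->'t', 4->'p', 3->'e', 2->'c', 1->'x', 0->'e'), giving 'noitpecxe'.

'noitpecxe'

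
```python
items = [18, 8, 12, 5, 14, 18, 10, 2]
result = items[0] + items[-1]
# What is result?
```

items has length 8. items[0] = 18.
items has length 8. Negative index -1 maps to positive index 8 + (-1) = 7. items[7] = 2.
Sum: 18 + 2 = 20.

20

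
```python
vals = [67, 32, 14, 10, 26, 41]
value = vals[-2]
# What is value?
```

vals has length 6. Negative index -2 maps to positive index 6 + (-2) = 4. vals[4] = 26.

26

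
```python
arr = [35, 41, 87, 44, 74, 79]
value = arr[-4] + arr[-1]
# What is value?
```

arr has length 6. Negative index -4 maps to positive index 6 + (-4) = 2. arr[2] = 87.
arr has length 6. Negative index -1 maps to positive index 6 + (-1) = 5. arr[5] = 79.
Sum: 87 + 79 = 166.

166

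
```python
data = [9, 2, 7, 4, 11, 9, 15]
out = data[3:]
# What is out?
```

data has length 7. The slice data[3:] selects indices [3, 4, 5, 6] (3->4, 4->11, 5->9, 6->15), giving [4, 11, 9, 15].

[4, 11, 9, 15]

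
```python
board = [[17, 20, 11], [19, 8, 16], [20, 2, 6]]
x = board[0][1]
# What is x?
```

board[0] = [17, 20, 11]. Taking column 1 of that row yields 20.

20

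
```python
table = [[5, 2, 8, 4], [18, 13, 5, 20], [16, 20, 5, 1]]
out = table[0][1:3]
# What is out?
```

table[0] = [5, 2, 8, 4]. table[0] has length 4. The slice table[0][1:3] selects indices [1, 2] (1->2, 2->8), giving [2, 8].

[2, 8]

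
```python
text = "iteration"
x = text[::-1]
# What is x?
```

text has length 9. The slice text[::-1] selects indices [8, 7, 6, 5, 4, 3, 2, 1, 0] (8->'n', 7->'o', 6->'i', 5->'t', 4->'a', 3->'r', 2->'e', 1->'t', 0->'i'), giving 'noitareti'.

'noitareti'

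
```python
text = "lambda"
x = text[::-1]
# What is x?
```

text has length 6. The slice text[::-1] selects indices [5, 4, 3, 2, 1, 0] (5->'a', 4->'d', 3->'b', 2->'m', 1->'a', 0->'l'), giving 'adbmal'.

'adbmal'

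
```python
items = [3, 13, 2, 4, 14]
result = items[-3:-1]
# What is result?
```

items has length 5. The slice items[-3:-1] selects indices [2, 3] (2->2, 3->4), giving [2, 4].

[2, 4]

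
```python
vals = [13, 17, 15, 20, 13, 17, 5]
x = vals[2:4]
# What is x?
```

vals has length 7. The slice vals[2:4] selects indices [2, 3] (2->15, 3->20), giving [15, 20].

[15, 20]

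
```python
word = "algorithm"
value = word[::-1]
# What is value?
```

word has length 9. The slice word[::-1] selects indices [8, 7, 6, 5, 4, 3, 2, 1, 0] (8->'m', 7->'h', 6->'t', 5->'i', 4->'r', 3->'o', 2->'g', 1->'l', 0->'a'), giving 'mhtirogla'.

'mhtirogla'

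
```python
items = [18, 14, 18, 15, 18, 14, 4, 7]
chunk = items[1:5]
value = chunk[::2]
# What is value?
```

items has length 8. The slice items[1:5] selects indices [1, 2, 3, 4] (1->14, 2->18, 3->15, 4->18), giving [14, 18, 15, 18]. So chunk = [14, 18, 15, 18]. chunk has length 4. The slice chunk[::2] selects indices [0, 2] (0->14, 2->15), giving [14, 15].

[14, 15]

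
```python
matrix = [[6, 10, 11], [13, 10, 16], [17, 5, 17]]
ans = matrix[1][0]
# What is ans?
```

matrix[1] = [13, 10, 16]. Taking column 0 of that row yields 13.

13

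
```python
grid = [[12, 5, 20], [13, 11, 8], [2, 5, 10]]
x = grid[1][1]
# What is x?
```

grid[1] = [13, 11, 8]. Taking column 1 of that row yields 11.

11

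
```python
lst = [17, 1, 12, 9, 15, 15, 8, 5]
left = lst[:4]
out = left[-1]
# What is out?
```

lst has length 8. The slice lst[:4] selects indices [0, 1, 2, 3] (0->17, 1->1, 2->12, 3->9), giving [17, 1, 12, 9]. So left = [17, 1, 12, 9]. Then left[-1] = 9.

9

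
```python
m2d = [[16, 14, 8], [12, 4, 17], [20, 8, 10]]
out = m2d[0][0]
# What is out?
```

m2d[0] = [16, 14, 8]. Taking column 0 of that row yields 16.

16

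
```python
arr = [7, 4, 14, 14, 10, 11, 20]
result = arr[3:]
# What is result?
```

arr has length 7. The slice arr[3:] selects indices [3, 4, 5, 6] (3->14, 4->10, 5->11, 6->20), giving [14, 10, 11, 20].

[14, 10, 11, 20]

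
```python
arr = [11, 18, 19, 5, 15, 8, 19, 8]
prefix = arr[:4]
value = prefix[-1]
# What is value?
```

arr has length 8. The slice arr[:4] selects indices [0, 1, 2, 3] (0->11, 1->18, 2->19, 3->5), giving [11, 18, 19, 5]. So prefix = [11, 18, 19, 5]. Then prefix[-1] = 5.

5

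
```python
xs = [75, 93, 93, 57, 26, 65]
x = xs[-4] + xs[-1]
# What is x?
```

xs has length 6. Negative index -4 maps to positive index 6 + (-4) = 2. xs[2] = 93.
xs has length 6. Negative index -1 maps to positive index 6 + (-1) = 5. xs[5] = 65.
Sum: 93 + 65 = 158.

158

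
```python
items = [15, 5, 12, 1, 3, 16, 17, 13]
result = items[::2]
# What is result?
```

items has length 8. The slice items[::2] selects indices [0, 2, 4, 6] (0->15, 2->12, 4->3, 6->17), giving [15, 12, 3, 17].

[15, 12, 3, 17]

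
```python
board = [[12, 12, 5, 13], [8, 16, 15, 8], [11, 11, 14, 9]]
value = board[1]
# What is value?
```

board has 3 rows. Row 1 is [8, 16, 15, 8].

[8, 16, 15, 8]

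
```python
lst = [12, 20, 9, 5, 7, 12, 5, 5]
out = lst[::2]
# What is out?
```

lst has length 8. The slice lst[::2] selects indices [0, 2, 4, 6] (0->12, 2->9, 4->7, 6->5), giving [12, 9, 7, 5].

[12, 9, 7, 5]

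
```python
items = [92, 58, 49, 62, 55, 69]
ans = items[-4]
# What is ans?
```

items has length 6. Negative index -4 maps to positive index 6 + (-4) = 2. items[2] = 49.

49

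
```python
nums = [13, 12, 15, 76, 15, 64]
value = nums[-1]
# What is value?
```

nums has length 6. Negative index -1 maps to positive index 6 + (-1) = 5. nums[5] = 64.

64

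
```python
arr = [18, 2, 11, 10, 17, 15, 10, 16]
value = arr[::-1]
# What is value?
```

arr has length 8. The slice arr[::-1] selects indices [7, 6, 5, 4, 3, 2, 1, 0] (7->16, 6->10, 5->15, 4->17, 3->10, 2->11, 1->2, 0->18), giving [16, 10, 15, 17, 10, 11, 2, 18].

[16, 10, 15, 17, 10, 11, 2, 18]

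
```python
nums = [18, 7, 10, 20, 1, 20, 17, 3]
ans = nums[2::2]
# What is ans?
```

nums has length 8. The slice nums[2::2] selects indices [2, 4, 6] (2->10, 4->1, 6->17), giving [10, 1, 17].

[10, 1, 17]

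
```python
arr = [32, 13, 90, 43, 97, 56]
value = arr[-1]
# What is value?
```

arr has length 6. Negative index -1 maps to positive index 6 + (-1) = 5. arr[5] = 56.

56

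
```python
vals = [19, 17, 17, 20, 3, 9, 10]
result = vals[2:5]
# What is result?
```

vals has length 7. The slice vals[2:5] selects indices [2, 3, 4] (2->17, 3->20, 4->3), giving [17, 20, 3].

[17, 20, 3]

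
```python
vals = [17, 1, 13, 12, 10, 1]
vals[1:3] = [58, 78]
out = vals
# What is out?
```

vals starts as [17, 1, 13, 12, 10, 1] (length 6). The slice vals[1:3] covers indices [1, 2] with values [1, 13]. Replacing that slice with [58, 78] (same length) produces [17, 58, 78, 12, 10, 1].

[17, 58, 78, 12, 10, 1]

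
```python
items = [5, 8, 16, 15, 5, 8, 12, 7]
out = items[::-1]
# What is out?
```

items has length 8. The slice items[::-1] selects indices [7, 6, 5, 4, 3, 2, 1, 0] (7->7, 6->12, 5->8, 4->5, 3->15, 2->16, 1->8, 0->5), giving [7, 12, 8, 5, 15, 16, 8, 5].

[7, 12, 8, 5, 15, 16, 8, 5]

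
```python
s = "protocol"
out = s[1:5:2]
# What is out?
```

s has length 8. The slice s[1:5:2] selects indices [1, 3] (1->'r', 3->'t'), giving 'rt'.

'rt'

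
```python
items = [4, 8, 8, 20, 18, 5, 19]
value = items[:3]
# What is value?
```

items has length 7. The slice items[:3] selects indices [0, 1, 2] (0->4, 1->8, 2->8), giving [4, 8, 8].

[4, 8, 8]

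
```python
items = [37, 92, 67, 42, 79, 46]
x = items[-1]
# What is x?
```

items has length 6. Negative index -1 maps to positive index 6 + (-1) = 5. items[5] = 46.

46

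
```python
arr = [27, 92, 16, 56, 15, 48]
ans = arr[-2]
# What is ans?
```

arr has length 6. Negative index -2 maps to positive index 6 + (-2) = 4. arr[4] = 15.

15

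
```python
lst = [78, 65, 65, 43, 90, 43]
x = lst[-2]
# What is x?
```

lst has length 6. Negative index -2 maps to positive index 6 + (-2) = 4. lst[4] = 90.

90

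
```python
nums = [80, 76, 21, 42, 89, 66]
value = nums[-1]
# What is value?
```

nums has length 6. Negative index -1 maps to positive index 6 + (-1) = 5. nums[5] = 66.

66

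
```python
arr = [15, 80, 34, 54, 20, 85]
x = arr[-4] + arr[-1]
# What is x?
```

arr has length 6. Negative index -4 maps to positive index 6 + (-4) = 2. arr[2] = 34.
arr has length 6. Negative index -1 maps to positive index 6 + (-1) = 5. arr[5] = 85.
Sum: 34 + 85 = 119.

119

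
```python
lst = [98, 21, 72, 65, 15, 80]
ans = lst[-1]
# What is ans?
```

lst has length 6. Negative index -1 maps to positive index 6 + (-1) = 5. lst[5] = 80.

80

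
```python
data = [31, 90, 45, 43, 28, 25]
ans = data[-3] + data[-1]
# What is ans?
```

data has length 6. Negative index -3 maps to positive index 6 + (-3) = 3. data[3] = 43.
data has length 6. Negative index -1 maps to positive index 6 + (-1) = 5. data[5] = 25.
Sum: 43 + 25 = 68.

68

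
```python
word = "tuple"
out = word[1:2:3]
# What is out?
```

word has length 5. The slice word[1:2:3] selects indices [1] (1->'u'), giving 'u'.

'u'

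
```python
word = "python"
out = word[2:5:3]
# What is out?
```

word has length 6. The slice word[2:5:3] selects indices [2] (2->'t'), giving 't'.

't'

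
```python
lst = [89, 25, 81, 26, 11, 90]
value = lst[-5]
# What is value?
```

lst has length 6. Negative index -5 maps to positive index 6 + (-5) = 1. lst[1] = 25.

25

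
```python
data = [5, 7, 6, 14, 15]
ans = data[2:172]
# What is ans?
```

data has length 5. The slice data[2:172] selects indices [2, 3, 4] (2->6, 3->14, 4->15), giving [6, 14, 15].

[6, 14, 15]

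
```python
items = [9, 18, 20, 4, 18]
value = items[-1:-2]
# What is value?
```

items has length 5. The slice items[-1:-2] resolves to an empty index range, so the result is [].

[]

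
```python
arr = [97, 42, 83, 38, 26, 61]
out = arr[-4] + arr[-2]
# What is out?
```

arr has length 6. Negative index -4 maps to positive index 6 + (-4) = 2. arr[2] = 83.
arr has length 6. Negative index -2 maps to positive index 6 + (-2) = 4. arr[4] = 26.
Sum: 83 + 26 = 109.

109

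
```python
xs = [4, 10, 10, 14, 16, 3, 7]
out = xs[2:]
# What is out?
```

xs has length 7. The slice xs[2:] selects indices [2, 3, 4, 5, 6] (2->10, 3->14, 4->16, 5->3, 6->7), giving [10, 14, 16, 3, 7].

[10, 14, 16, 3, 7]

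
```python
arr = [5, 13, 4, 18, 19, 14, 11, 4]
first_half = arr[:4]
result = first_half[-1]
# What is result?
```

arr has length 8. The slice arr[:4] selects indices [0, 1, 2, 3] (0->5, 1->13, 2->4, 3->18), giving [5, 13, 4, 18]. So first_half = [5, 13, 4, 18]. Then first_half[-1] = 18.

18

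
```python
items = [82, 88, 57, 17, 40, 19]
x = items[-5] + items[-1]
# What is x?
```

items has length 6. Negative index -5 maps to positive index 6 + (-5) = 1. items[1] = 88.
items has length 6. Negative index -1 maps to positive index 6 + (-1) = 5. items[5] = 19.
Sum: 88 + 19 = 107.

107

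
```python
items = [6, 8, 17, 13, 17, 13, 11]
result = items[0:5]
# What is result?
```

items has length 7. The slice items[0:5] selects indices [0, 1, 2, 3, 4] (0->6, 1->8, 2->17, 3->13, 4->17), giving [6, 8, 17, 13, 17].

[6, 8, 17, 13, 17]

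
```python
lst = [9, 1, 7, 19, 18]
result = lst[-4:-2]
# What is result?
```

lst has length 5. The slice lst[-4:-2] selects indices [1, 2] (1->1, 2->7), giving [1, 7].

[1, 7]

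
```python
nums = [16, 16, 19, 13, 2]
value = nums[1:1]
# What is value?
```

nums has length 5. The slice nums[1:1] resolves to an empty index range, so the result is [].

[]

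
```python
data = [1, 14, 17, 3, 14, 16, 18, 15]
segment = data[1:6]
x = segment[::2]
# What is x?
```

data has length 8. The slice data[1:6] selects indices [1, 2, 3, 4, 5] (1->14, 2->17, 3->3, 4->14, 5->16), giving [14, 17, 3, 14, 16]. So segment = [14, 17, 3, 14, 16]. segment has length 5. The slice segment[::2] selects indices [0, 2, 4] (0->14, 2->3, 4->16), giving [14, 3, 16].

[14, 3, 16]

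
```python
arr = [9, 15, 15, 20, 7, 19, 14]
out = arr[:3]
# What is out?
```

arr has length 7. The slice arr[:3] selects indices [0, 1, 2] (0->9, 1->15, 2->15), giving [9, 15, 15].

[9, 15, 15]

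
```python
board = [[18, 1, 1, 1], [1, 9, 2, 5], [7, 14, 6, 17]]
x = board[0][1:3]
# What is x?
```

board[0] = [18, 1, 1, 1]. board[0] has length 4. The slice board[0][1:3] selects indices [1, 2] (1->1, 2->1), giving [1, 1].

[1, 1]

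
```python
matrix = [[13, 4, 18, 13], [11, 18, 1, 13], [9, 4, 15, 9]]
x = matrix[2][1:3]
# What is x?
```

matrix[2] = [9, 4, 15, 9]. matrix[2] has length 4. The slice matrix[2][1:3] selects indices [1, 2] (1->4, 2->15), giving [4, 15].

[4, 15]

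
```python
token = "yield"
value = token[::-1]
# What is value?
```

token has length 5. The slice token[::-1] selects indices [4, 3, 2, 1, 0] (4->'d', 3->'l', 2->'e', 1->'i', 0->'y'), giving 'dleiy'.

'dleiy'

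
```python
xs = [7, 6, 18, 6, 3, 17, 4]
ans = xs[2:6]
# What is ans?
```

xs has length 7. The slice xs[2:6] selects indices [2, 3, 4, 5] (2->18, 3->6, 4->3, 5->17), giving [18, 6, 3, 17].

[18, 6, 3, 17]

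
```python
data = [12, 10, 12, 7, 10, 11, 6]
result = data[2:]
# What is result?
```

data has length 7. The slice data[2:] selects indices [2, 3, 4, 5, 6] (2->12, 3->7, 4->10, 5->11, 6->6), giving [12, 7, 10, 11, 6].

[12, 7, 10, 11, 6]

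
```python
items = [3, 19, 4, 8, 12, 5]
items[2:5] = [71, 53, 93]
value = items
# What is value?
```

items starts as [3, 19, 4, 8, 12, 5] (length 6). The slice items[2:5] covers indices [2, 3, 4] with values [4, 8, 12]. Replacing that slice with [71, 53, 93] (same length) produces [3, 19, 71, 53, 93, 5].

[3, 19, 71, 53, 93, 5]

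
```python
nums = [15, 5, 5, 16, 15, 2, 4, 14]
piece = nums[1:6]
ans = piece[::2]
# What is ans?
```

nums has length 8. The slice nums[1:6] selects indices [1, 2, 3, 4, 5] (1->5, 2->5, 3->16, 4->15, 5->2), giving [5, 5, 16, 15, 2]. So piece = [5, 5, 16, 15, 2]. piece has length 5. The slice piece[::2] selects indices [0, 2, 4] (0->5, 2->16, 4->2), giving [5, 16, 2].

[5, 16, 2]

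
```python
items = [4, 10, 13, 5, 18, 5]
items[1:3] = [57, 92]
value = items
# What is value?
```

items starts as [4, 10, 13, 5, 18, 5] (length 6). The slice items[1:3] covers indices [1, 2] with values [10, 13]. Replacing that slice with [57, 92] (same length) produces [4, 57, 92, 5, 18, 5].

[4, 57, 92, 5, 18, 5]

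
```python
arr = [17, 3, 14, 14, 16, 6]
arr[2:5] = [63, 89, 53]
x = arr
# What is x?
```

arr starts as [17, 3, 14, 14, 16, 6] (length 6). The slice arr[2:5] covers indices [2, 3, 4] with values [14, 14, 16]. Replacing that slice with [63, 89, 53] (same length) produces [17, 3, 63, 89, 53, 6].

[17, 3, 63, 89, 53, 6]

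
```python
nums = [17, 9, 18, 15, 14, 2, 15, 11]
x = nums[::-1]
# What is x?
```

nums has length 8. The slice nums[::-1] selects indices [7, 6, 5, 4, 3, 2, 1, 0] (7->11, 6->15, 5->2, 4->14, 3->15, 2->18, 1->9, 0->17), giving [11, 15, 2, 14, 15, 18, 9, 17].

[11, 15, 2, 14, 15, 18, 9, 17]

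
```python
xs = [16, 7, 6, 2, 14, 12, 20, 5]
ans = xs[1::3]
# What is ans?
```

xs has length 8. The slice xs[1::3] selects indices [1, 4, 7] (1->7, 4->14, 7->5), giving [7, 14, 5].

[7, 14, 5]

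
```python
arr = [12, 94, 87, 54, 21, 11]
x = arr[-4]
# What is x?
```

arr has length 6. Negative index -4 maps to positive index 6 + (-4) = 2. arr[2] = 87.

87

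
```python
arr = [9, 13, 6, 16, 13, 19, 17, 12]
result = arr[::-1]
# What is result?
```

arr has length 8. The slice arr[::-1] selects indices [7, 6, 5, 4, 3, 2, 1, 0] (7->12, 6->17, 5->19, 4->13, 3->16, 2->6, 1->13, 0->9), giving [12, 17, 19, 13, 16, 6, 13, 9].

[12, 17, 19, 13, 16, 6, 13, 9]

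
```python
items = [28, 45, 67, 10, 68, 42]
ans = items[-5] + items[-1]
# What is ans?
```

items has length 6. Negative index -5 maps to positive index 6 + (-5) = 1. items[1] = 45.
items has length 6. Negative index -1 maps to positive index 6 + (-1) = 5. items[5] = 42.
Sum: 45 + 42 = 87.

87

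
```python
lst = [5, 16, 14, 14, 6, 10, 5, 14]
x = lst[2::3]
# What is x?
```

lst has length 8. The slice lst[2::3] selects indices [2, 5] (2->14, 5->10), giving [14, 10].

[14, 10]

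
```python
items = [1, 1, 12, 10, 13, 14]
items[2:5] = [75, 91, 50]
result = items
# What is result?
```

items starts as [1, 1, 12, 10, 13, 14] (length 6). The slice items[2:5] covers indices [2, 3, 4] with values [12, 10, 13]. Replacing that slice with [75, 91, 50] (same length) produces [1, 1, 75, 91, 50, 14].

[1, 1, 75, 91, 50, 14]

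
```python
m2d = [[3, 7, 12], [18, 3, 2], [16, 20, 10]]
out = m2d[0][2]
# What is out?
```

m2d[0] = [3, 7, 12]. Taking column 2 of that row yields 12.

12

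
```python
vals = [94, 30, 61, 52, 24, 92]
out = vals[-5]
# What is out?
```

vals has length 6. Negative index -5 maps to positive index 6 + (-5) = 1. vals[1] = 30.

30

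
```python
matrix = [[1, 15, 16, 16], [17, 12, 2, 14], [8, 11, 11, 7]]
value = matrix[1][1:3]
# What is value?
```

matrix[1] = [17, 12, 2, 14]. matrix[1] has length 4. The slice matrix[1][1:3] selects indices [1, 2] (1->12, 2->2), giving [12, 2].

[12, 2]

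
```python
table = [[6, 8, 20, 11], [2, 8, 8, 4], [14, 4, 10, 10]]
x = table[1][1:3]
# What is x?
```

table[1] = [2, 8, 8, 4]. table[1] has length 4. The slice table[1][1:3] selects indices [1, 2] (1->8, 2->8), giving [8, 8].

[8, 8]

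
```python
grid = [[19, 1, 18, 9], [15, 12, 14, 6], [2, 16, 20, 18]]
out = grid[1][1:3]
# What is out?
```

grid[1] = [15, 12, 14, 6]. grid[1] has length 4. The slice grid[1][1:3] selects indices [1, 2] (1->12, 2->14), giving [12, 14].

[12, 14]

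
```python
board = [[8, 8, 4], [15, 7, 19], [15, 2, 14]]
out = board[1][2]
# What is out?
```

board[1] = [15, 7, 19]. Taking column 2 of that row yields 19.

19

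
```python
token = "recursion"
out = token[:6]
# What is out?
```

token has length 9. The slice token[:6] selects indices [0, 1, 2, 3, 4, 5] (0->'r', 1->'e', 2->'c', 3->'u', 4->'r', 5->'s'), giving 'recurs'.

'recurs'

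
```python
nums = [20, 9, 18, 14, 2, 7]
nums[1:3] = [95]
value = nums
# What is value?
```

nums starts as [20, 9, 18, 14, 2, 7] (length 6). The slice nums[1:3] covers indices [1, 2] with values [9, 18]. Replacing that slice with [95] (different length) produces [20, 95, 14, 2, 7].

[20, 95, 14, 2, 7]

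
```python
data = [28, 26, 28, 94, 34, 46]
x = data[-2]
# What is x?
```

data has length 6. Negative index -2 maps to positive index 6 + (-2) = 4. data[4] = 34.

34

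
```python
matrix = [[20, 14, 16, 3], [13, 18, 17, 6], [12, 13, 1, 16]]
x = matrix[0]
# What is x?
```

matrix has 3 rows. Row 0 is [20, 14, 16, 3].

[20, 14, 16, 3]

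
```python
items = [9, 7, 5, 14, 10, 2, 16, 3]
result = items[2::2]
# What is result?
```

items has length 8. The slice items[2::2] selects indices [2, 4, 6] (2->5, 4->10, 6->16), giving [5, 10, 16].

[5, 10, 16]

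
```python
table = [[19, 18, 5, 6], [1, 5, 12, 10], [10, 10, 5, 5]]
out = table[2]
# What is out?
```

table has 3 rows. Row 2 is [10, 10, 5, 5].

[10, 10, 5, 5]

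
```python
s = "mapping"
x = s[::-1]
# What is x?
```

s has length 7. The slice s[::-1] selects indices [6, 5, 4, 3, 2, 1, 0] (6->'g', 5->'n', 4->'i', 3->'p', 2->'p', 1->'a', 0->'m'), giving 'gnippam'.

'gnippam'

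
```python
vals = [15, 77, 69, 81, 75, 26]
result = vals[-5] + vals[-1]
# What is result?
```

vals has length 6. Negative index -5 maps to positive index 6 + (-5) = 1. vals[1] = 77.
vals has length 6. Negative index -1 maps to positive index 6 + (-1) = 5. vals[5] = 26.
Sum: 77 + 26 = 103.

103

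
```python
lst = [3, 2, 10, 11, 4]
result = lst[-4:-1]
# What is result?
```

lst has length 5. The slice lst[-4:-1] selects indices [1, 2, 3] (1->2, 2->10, 3->11), giving [2, 10, 11].

[2, 10, 11]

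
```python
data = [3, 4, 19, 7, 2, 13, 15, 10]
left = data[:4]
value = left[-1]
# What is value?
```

data has length 8. The slice data[:4] selects indices [0, 1, 2, 3] (0->3, 1->4, 2->19, 3->7), giving [3, 4, 19, 7]. So left = [3, 4, 19, 7]. Then left[-1] = 7.

7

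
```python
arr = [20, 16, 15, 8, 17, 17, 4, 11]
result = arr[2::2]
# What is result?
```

arr has length 8. The slice arr[2::2] selects indices [2, 4, 6] (2->15, 4->17, 6->4), giving [15, 17, 4].

[15, 17, 4]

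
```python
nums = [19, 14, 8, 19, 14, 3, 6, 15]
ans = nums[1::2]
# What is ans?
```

nums has length 8. The slice nums[1::2] selects indices [1, 3, 5, 7] (1->14, 3->19, 5->3, 7->15), giving [14, 19, 3, 15].

[14, 19, 3, 15]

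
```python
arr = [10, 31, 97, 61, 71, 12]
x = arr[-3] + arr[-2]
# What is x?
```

arr has length 6. Negative index -3 maps to positive index 6 + (-3) = 3. arr[3] = 61.
arr has length 6. Negative index -2 maps to positive index 6 + (-2) = 4. arr[4] = 71.
Sum: 61 + 71 = 132.

132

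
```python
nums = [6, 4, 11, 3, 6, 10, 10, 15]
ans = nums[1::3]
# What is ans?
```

nums has length 8. The slice nums[1::3] selects indices [1, 4, 7] (1->4, 4->6, 7->15), giving [4, 6, 15].

[4, 6, 15]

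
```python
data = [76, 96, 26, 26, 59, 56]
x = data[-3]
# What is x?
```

data has length 6. Negative index -3 maps to positive index 6 + (-3) = 3. data[3] = 26.

26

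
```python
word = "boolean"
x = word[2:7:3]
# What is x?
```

word has length 7. The slice word[2:7:3] selects indices [2, 5] (2->'o', 5->'a'), giving 'oa'.

'oa'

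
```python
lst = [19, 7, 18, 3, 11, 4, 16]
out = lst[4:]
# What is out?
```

lst has length 7. The slice lst[4:] selects indices [4, 5, 6] (4->11, 5->4, 6->16), giving [11, 4, 16].

[11, 4, 16]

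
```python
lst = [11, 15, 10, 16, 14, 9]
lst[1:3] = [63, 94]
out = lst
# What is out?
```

lst starts as [11, 15, 10, 16, 14, 9] (length 6). The slice lst[1:3] covers indices [1, 2] with values [15, 10]. Replacing that slice with [63, 94] (same length) produces [11, 63, 94, 16, 14, 9].

[11, 63, 94, 16, 14, 9]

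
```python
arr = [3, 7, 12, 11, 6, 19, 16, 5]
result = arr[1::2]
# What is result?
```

arr has length 8. The slice arr[1::2] selects indices [1, 3, 5, 7] (1->7, 3->11, 5->19, 7->5), giving [7, 11, 19, 5].

[7, 11, 19, 5]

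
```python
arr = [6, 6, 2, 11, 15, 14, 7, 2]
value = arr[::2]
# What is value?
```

arr has length 8. The slice arr[::2] selects indices [0, 2, 4, 6] (0->6, 2->2, 4->15, 6->7), giving [6, 2, 15, 7].

[6, 2, 15, 7]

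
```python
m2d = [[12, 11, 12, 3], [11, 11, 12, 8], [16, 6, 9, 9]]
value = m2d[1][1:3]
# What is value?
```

m2d[1] = [11, 11, 12, 8]. m2d[1] has length 4. The slice m2d[1][1:3] selects indices [1, 2] (1->11, 2->12), giving [11, 12].

[11, 12]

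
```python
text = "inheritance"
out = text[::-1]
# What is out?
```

text has length 11. The slice text[::-1] selects indices [10, 9, 8, 7, 6, 5, 4, 3, 2, 1, 0] (10->'e', 9->'c', 8->'n', 7->'a', 6->'t', 5->'i', 4->'r', 3->'e', 2->'h', 1->'n', 0->'i'), giving 'ecnatirehni'.

'ecnatirehni'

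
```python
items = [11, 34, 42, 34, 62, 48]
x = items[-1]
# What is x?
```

items has length 6. Negative index -1 maps to positive index 6 + (-1) = 5. items[5] = 48.

48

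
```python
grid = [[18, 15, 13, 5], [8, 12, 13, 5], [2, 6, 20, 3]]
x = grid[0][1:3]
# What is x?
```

grid[0] = [18, 15, 13, 5]. grid[0] has length 4. The slice grid[0][1:3] selects indices [1, 2] (1->15, 2->13), giving [15, 13].

[15, 13]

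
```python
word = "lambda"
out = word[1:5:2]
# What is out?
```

word has length 6. The slice word[1:5:2] selects indices [1, 3] (1->'a', 3->'b'), giving 'ab'.

'ab'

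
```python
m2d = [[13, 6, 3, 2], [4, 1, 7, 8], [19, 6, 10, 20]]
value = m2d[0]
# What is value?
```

m2d has 3 rows. Row 0 is [13, 6, 3, 2].

[13, 6, 3, 2]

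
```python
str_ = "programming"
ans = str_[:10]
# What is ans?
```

str_ has length 11. The slice str_[:10] selects indices [0, 1, 2, 3, 4, 5, 6, 7, 8, 9] (0->'p', 1->'r', 2->'o', 3->'g', 4->'r', 5->'a', 6->'m', 7->'m', 8->'i', 9->'n'), giving 'programmin'.

'programmin'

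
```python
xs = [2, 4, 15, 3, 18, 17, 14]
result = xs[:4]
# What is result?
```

xs has length 7. The slice xs[:4] selects indices [0, 1, 2, 3] (0->2, 1->4, 2->15, 3->3), giving [2, 4, 15, 3].

[2, 4, 15, 3]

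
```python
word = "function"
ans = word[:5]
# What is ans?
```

word has length 8. The slice word[:5] selects indices [0, 1, 2, 3, 4] (0->'f', 1->'u', 2->'n', 3->'c', 4->'t'), giving 'funct'.

'funct'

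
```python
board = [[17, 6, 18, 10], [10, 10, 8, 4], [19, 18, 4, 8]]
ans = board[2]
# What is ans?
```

board has 3 rows. Row 2 is [19, 18, 4, 8].

[19, 18, 4, 8]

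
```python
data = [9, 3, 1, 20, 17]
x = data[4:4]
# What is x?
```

data has length 5. The slice data[4:4] resolves to an empty index range, so the result is [].

[]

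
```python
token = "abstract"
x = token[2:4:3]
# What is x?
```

token has length 8. The slice token[2:4:3] selects indices [2] (2->'s'), giving 's'.

's'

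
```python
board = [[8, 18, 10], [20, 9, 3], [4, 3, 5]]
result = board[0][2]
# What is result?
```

board[0] = [8, 18, 10]. Taking column 2 of that row yields 10.

10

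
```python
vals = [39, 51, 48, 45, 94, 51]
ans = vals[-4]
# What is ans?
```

vals has length 6. Negative index -4 maps to positive index 6 + (-4) = 2. vals[2] = 48.

48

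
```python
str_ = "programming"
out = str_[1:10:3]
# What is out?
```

str_ has length 11. The slice str_[1:10:3] selects indices [1, 4, 7] (1->'r', 4->'r', 7->'m'), giving 'rrm'.

'rrm'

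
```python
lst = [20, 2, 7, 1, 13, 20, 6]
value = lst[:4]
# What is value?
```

lst has length 7. The slice lst[:4] selects indices [0, 1, 2, 3] (0->20, 1->2, 2->7, 3->1), giving [20, 2, 7, 1].

[20, 2, 7, 1]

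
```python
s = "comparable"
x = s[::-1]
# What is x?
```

s has length 10. The slice s[::-1] selects indices [9, 8, 7, 6, 5, 4, 3, 2, 1, 0] (9->'e', 8->'l', 7->'b', 6->'a', 5->'r', 4->'a', 3->'p', 2->'m', 1->'o', 0->'c'), giving 'elbarapmoc'.

'elbarapmoc'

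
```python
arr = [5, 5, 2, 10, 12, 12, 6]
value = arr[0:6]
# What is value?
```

arr has length 7. The slice arr[0:6] selects indices [0, 1, 2, 3, 4, 5] (0->5, 1->5, 2->2, 3->10, 4->12, 5->12), giving [5, 5, 2, 10, 12, 12].

[5, 5, 2, 10, 12, 12]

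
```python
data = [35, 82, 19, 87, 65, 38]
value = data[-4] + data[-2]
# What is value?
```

data has length 6. Negative index -4 maps to positive index 6 + (-4) = 2. data[2] = 19.
data has length 6. Negative index -2 maps to positive index 6 + (-2) = 4. data[4] = 65.
Sum: 19 + 65 = 84.

84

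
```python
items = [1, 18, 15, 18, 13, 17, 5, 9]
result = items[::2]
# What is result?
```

items has length 8. The slice items[::2] selects indices [0, 2, 4, 6] (0->1, 2->15, 4->13, 6->5), giving [1, 15, 13, 5].

[1, 15, 13, 5]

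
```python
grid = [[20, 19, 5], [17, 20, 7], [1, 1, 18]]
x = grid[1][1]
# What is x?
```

grid[1] = [17, 20, 7]. Taking column 1 of that row yields 20.

20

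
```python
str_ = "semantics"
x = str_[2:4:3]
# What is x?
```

str_ has length 9. The slice str_[2:4:3] selects indices [2] (2->'m'), giving 'm'.

'm'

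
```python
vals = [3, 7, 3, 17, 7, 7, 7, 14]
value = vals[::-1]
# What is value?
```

vals has length 8. The slice vals[::-1] selects indices [7, 6, 5, 4, 3, 2, 1, 0] (7->14, 6->7, 5->7, 4->7, 3->17, 2->3, 1->7, 0->3), giving [14, 7, 7, 7, 17, 3, 7, 3].

[14, 7, 7, 7, 17, 3, 7, 3]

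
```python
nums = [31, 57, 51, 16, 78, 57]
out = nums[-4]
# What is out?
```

nums has length 6. Negative index -4 maps to positive index 6 + (-4) = 2. nums[2] = 51.

51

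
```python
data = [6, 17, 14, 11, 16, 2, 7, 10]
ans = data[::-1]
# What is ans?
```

data has length 8. The slice data[::-1] selects indices [7, 6, 5, 4, 3, 2, 1, 0] (7->10, 6->7, 5->2, 4->16, 3->11, 2->14, 1->17, 0->6), giving [10, 7, 2, 16, 11, 14, 17, 6].

[10, 7, 2, 16, 11, 14, 17, 6]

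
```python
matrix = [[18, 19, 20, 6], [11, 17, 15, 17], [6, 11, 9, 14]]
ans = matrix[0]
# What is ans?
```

matrix has 3 rows. Row 0 is [18, 19, 20, 6].

[18, 19, 20, 6]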